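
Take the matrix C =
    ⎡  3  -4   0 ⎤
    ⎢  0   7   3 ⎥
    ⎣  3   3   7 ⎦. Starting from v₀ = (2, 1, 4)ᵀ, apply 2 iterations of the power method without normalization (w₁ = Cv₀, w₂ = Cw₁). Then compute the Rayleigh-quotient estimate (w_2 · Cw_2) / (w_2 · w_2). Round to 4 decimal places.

w1 = Cv₀ = (3·2 + (-4)·1 + 0·4; 0·2 + 7·1 + 3·4; 3·2 + 3·1 + 7·4) = (2, 19, 37)
w2 = Cw1 = (3·2 + (-4)·19 + 0·37; 0·2 + 7·19 + 3·37; 3·2 + 3·19 + 7·37) = (-70, 244, 322)
Cw2 = (-1186, 2674, 2776)
w2·Cw2 = (-70)·(-1186) + 244·2674 + 322·2776 = 1629348; w2·w2 = (-70)·(-70) + 244·244 + 322·322 = 168120
λ ≈ 1629348/168120 = 9.6916

9.6916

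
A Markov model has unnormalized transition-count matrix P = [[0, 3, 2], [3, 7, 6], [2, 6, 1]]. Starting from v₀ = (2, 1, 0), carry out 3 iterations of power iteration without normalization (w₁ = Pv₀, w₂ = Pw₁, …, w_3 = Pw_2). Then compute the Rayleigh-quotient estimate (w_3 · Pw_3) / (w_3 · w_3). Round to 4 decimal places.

w1 = Pv₀ = (0·2 + 3·1 + 2·0; 3·2 + 7·1 + 6·0; 2·2 + 6·1 + 1·0) = (3, 13, 10)
w2 = Pw1 = (0·3 + 3·13 + 2·10; 3·3 + 7·13 + 6·10; 2·3 + 6·13 + 1·10) = (59, 160, 94)
w3 = Pw2 = (668, 1861, 1172)
Pw3 = (7927, 22063, 13674)
w3·Pw3 = 668·7927 + 1861·22063 + 1172·13674 = 62380407; w3·w3 = 668·668 + 1861·1861 + 1172·1172 = 5283129
λ ≈ 62380407/5283129 = 11.8075

λ ≈ 11.8075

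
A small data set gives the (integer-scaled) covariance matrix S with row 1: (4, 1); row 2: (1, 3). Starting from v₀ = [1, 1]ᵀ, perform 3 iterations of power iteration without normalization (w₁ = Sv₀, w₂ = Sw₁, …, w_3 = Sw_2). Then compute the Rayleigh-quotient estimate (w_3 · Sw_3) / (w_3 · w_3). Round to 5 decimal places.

w1 = Sv₀ = (4·1 + 1·1; 1·1 + 3·1) = (5, 4)
w2 = Sw1 = (4·5 + 1·4; 1·5 + 3·4) = (24, 17)
w3 = Sw2 = (113, 75)
Sw3 = (527, 338)
w3·Sw3 = 113·527 + 75·338 = 84901; w3·w3 = 113·113 + 75·75 = 18394
λ ≈ 84901/18394 = 4.61569

4.61569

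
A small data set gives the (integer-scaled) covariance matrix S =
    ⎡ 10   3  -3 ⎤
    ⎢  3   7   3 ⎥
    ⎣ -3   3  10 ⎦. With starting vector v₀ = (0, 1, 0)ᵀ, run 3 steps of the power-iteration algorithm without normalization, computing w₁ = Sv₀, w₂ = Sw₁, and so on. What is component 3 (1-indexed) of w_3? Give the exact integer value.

w1 = Sv₀ = (10·0 + 3·1 + (-3)·0; 3·0 + 7·1 + 3·0; (-3)·0 + 3·1 + 10·0) = (3, 7, 3)
w2 = Sw1 = (10·3 + 3·7 + (-3)·3; 3·3 + 7·7 + 3·3; (-3)·3 + 3·7 + 10·3) = (42, 67, 42)
w3 = Sw2 = (495, 721, 495)
The requested component of w3 is 495.

495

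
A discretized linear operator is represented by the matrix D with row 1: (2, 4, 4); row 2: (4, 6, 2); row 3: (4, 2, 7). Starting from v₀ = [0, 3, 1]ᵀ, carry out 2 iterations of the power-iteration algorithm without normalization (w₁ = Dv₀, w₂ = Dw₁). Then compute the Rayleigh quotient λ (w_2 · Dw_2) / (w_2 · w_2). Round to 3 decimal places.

w1 = Dv₀ = (2·0 + 4·3 + 4·1; 4·0 + 6·3 + 2·1; 4·0 + 2·3 + 7·1) = (16, 20, 13)
w2 = Dw1 = (2·16 + 4·20 + 4·13; 4·16 + 6·20 + 2·13; 4·16 + 2·20 + 7·13) = (164, 210, 195)
Dw2 = (1948, 2306, 2441)
w2·Dw2 = 164·1948 + 210·2306 + 195·2441 = 1279727; w2·w2 = 164·164 + 210·210 + 195·195 = 109021
λ ≈ 1279727/109021 = 11.738

λ ≈ 11.738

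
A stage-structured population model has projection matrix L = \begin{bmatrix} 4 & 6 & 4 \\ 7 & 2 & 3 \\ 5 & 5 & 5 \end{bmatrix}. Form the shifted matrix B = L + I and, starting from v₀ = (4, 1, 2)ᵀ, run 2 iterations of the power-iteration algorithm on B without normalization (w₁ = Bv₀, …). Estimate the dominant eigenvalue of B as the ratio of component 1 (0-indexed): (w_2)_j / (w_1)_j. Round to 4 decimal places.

B = L + I has rows (5, 6, 4); (7, 3, 3); (5, 5, 6)
w1 = Bv₀ = (5·4 + 6·1 + 4·2; 7·4 + 3·1 + 3·2; 5·4 + 5·1 + 6·2) = (34, 37, 37)
w2 = Bw1 = (5·34 + 6·37 + 4·37; 7·34 + 3·37 + 3·37; 5·34 + 5·37 + 6·37) = (540, 460, 577)
Ratio: 460/37 = 12.4324

12.4324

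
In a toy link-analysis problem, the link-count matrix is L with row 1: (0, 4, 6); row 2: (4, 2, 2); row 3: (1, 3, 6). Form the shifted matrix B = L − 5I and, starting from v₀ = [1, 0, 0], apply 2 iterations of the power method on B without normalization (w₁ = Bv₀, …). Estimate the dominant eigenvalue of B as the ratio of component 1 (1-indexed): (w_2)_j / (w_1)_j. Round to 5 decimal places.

μ ≈ -9.40000

B = L − 5I has rows (-5, 4, 6); (4, -3, 2); (1, 3, 1)
w1 = Bv₀ = ((-5)·1 + 4·0 + 6·0; 4·1 + (-3)·0 + 2·0; 1·1 + 3·0 + 1·0) = (-5, 4, 1)
w2 = Bw1 = ((-5)·(-5) + 4·4 + 6·1; 4·(-5) + (-3)·4 + 2·1; 1·(-5) + 3·4 + 1·1) = (47, -30, 8)
Ratio: 47/-5 = -9.40000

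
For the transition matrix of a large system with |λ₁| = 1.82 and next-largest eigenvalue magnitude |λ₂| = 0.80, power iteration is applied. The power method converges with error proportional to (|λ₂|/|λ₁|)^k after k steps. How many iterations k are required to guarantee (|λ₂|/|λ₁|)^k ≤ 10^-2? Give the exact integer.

|λ₂/λ₁| = 0.80/1.82 = 0.43956
Need k ≥ ln(10^-2) / ln(0.43956) = -4.6052 / -0.8220 ≈ 5.603
Smallest integer k satisfying the bound: 6

6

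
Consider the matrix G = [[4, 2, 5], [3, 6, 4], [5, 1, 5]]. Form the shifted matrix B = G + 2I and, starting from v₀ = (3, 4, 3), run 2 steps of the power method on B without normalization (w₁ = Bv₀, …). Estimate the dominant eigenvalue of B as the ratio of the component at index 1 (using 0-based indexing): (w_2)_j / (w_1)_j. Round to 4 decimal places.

13.3396

B = G + 2I has rows (6, 2, 5); (3, 8, 4); (5, 1, 7)
w1 = Bv₀ = (6·3 + 2·4 + 5·3; 3·3 + 8·4 + 4·3; 5·3 + 1·4 + 7·3) = (41, 53, 40)
w2 = Bw1 = (6·41 + 2·53 + 5·40; 3·41 + 8·53 + 4·40; 5·41 + 1·53 + 7·40) = (552, 707, 538)
Ratio: 707/53 = 13.3396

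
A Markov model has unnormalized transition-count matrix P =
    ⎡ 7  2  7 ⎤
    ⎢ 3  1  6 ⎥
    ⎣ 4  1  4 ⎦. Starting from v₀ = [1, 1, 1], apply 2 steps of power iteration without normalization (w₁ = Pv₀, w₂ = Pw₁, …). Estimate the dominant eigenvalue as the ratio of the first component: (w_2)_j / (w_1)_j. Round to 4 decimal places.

w1 = Pv₀ = (16, 10, 9)
w2 = Pw1 = (195, 112, 110)
Ratio at component: 195 / 16 = 12.1875

λ ≈ 12.1875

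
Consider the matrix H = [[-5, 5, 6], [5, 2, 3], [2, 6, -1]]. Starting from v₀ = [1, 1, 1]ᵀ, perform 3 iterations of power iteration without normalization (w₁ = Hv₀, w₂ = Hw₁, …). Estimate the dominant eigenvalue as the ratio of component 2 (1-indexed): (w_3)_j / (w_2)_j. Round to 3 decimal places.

9.113

w1 = Hv₀ = ((-5)·1 + 5·1 + 6·1; 5·1 + 2·1 + 3·1; 2·1 + 6·1 + (-1)·1) = (6, 10, 7)
w2 = Hw1 = ((-5)·6 + 5·10 + 6·7; 5·6 + 2·10 + 3·7; 2·6 + 6·10 + (-1)·7) = (62, 71, 65)
w3 = Hw2 = (435, 647, 485)
Ratio at component: 647 / 71 = 9.113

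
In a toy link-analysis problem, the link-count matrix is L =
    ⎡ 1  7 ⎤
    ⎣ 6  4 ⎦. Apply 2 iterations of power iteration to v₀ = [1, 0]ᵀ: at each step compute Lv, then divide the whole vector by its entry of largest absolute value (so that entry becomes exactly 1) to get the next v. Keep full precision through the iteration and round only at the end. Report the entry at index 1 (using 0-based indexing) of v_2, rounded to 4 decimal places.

0.6977

Lv0 = (1.00000, 6.00000); divide by 6.00000 → v1 = (0.16667, 1.00000)
Lv1 = (7.16667, 5.00000); divide by 7.16667 → v2 = (1.00000, 0.69767)
Requested entry of v2: 30/43 = 0.6977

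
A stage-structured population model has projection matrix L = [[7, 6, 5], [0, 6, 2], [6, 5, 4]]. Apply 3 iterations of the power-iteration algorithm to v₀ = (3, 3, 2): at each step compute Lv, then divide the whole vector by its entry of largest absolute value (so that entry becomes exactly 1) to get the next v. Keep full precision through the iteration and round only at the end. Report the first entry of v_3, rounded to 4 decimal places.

1.0000

Lv0 = (49.00000, 22.00000, 41.00000); divide by 49.00000 → v1 = (1.00000, 0.44898, 0.83673)
Lv1 = (13.87755, 4.36735, 11.59184); divide by 13.87755 → v2 = (1.00000, 0.31471, 0.83529)
Lv2 = (13.06471, 3.55882, 10.91471); divide by 13.06471 → v3 = (1.00000, 0.27240, 0.83543)
Requested entry of v3: 8884/8884 = 1.0000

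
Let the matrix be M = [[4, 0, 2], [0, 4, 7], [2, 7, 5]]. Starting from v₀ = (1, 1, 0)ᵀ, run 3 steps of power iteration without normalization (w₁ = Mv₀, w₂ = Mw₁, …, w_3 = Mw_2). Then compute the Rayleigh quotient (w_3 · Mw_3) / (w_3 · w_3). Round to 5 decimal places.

w1 = Mv₀ = (4·1 + 0·1 + 2·0; 0·1 + 4·1 + 7·0; 2·1 + 7·1 + 5·0) = (4, 4, 9)
w2 = Mw1 = (4·4 + 0·4 + 2·9; 0·4 + 4·4 + 7·9; 2·4 + 7·4 + 5·9) = (34, 79, 81)
w3 = Mw2 = (298, 883, 1026)
Mw3 = (3244, 10714, 11907)
w3·Mw3 = 298·3244 + 883·10714 + 1026·11907 = 22643756; w3·w3 = 298·298 + 883·883 + 1026·1026 = 1921169
λ ≈ 22643756/1921169 = 11.78645

λ ≈ 11.78645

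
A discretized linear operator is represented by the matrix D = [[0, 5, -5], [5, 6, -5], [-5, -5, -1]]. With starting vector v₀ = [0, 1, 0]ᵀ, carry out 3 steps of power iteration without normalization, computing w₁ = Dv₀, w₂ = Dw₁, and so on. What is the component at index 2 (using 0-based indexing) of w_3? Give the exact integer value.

w1 = Dv₀ = (5, 6, -5)
w2 = Dw1 = (55, 86, -50)
w3 = Dw2 = (680, 1041, -655)
The requested component of w3 is -655.

-655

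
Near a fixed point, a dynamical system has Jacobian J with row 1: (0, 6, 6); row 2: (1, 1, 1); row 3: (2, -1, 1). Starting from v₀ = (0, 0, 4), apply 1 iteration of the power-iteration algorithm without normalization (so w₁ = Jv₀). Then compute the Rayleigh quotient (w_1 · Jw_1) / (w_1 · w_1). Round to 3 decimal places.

w1 = Jv₀ = (24, 4, 4)
Jw1 = (48, 32, 48)
w1·Jw1 = 24·48 + 4·32 + 4·48 = 1472; w1·w1 = 24·24 + 4·4 + 4·4 = 608
λ ≈ 1472/608 = 2.421

λ ≈ 2.421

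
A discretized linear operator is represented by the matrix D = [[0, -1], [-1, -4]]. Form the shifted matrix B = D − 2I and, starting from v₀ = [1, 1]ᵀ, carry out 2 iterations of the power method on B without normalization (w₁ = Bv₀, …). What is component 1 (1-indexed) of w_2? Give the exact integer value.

B = D − 2I has rows (-2, -1); (-1, -6)
w1 = Bv₀ = (-3, -7)
w2 = Bw1 = (13, 45)
Requested component of w2: 13

13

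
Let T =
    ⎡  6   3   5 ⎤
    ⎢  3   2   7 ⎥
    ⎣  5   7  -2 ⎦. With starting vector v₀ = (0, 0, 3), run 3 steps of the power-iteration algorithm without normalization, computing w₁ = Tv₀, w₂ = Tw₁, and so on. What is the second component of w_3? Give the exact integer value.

2097

w1 = Tv₀ = (15, 21, -6)
w2 = Tw1 = (123, 45, 234)
w3 = Tw2 = (2043, 2097, 462)
The requested component of w3 is 2097.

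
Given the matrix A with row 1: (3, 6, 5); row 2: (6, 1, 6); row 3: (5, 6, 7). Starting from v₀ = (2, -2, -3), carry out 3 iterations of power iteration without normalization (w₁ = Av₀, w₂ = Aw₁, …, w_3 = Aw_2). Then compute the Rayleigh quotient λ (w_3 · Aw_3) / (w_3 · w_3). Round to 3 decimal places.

w1 = Av₀ = (-21, -8, -23)
w2 = Aw1 = (-226, -272, -314)
w3 = Aw2 = (-3880, -3512, -4960)
Aw3 = (-57512, -56552, -75192)
w3·Aw3 = (-3880)·(-57512) + (-3512)·(-56552) + (-4960)·(-75192) = 794709504; w3·w3 = (-3880)·(-3880) + (-3512)·(-3512) + (-4960)·(-4960) = 51990144
λ ≈ 794709504/51990144 = 15.286

λ ≈ 15.286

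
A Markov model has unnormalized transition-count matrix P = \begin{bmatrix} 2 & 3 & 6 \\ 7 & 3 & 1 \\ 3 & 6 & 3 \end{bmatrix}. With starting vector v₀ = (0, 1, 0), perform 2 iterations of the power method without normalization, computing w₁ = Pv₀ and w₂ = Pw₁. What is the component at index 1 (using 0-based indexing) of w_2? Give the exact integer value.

36

w1 = Pv₀ = (2·0 + 3·1 + 6·0; 7·0 + 3·1 + 1·0; 3·0 + 6·1 + 3·0) = (3, 3, 6)
w2 = Pw1 = (2·3 + 3·3 + 6·6; 7·3 + 3·3 + 1·6; 3·3 + 6·3 + 3·6) = (51, 36, 45)
The requested component of w2 is 36.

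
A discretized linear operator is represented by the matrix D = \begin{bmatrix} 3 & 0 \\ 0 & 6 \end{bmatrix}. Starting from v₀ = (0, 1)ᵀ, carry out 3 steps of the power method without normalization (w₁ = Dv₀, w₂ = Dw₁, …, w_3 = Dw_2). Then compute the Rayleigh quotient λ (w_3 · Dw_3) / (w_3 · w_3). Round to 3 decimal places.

w1 = Dv₀ = (0, 6)
w2 = Dw1 = (0, 36)
w3 = Dw2 = (0, 216)
Dw3 = (0, 1296)
w3·Dw3 = 0·0 + 216·1296 = 279936; w3·w3 = 0·0 + 216·216 = 46656
λ ≈ 279936/46656 = 6.000

6.000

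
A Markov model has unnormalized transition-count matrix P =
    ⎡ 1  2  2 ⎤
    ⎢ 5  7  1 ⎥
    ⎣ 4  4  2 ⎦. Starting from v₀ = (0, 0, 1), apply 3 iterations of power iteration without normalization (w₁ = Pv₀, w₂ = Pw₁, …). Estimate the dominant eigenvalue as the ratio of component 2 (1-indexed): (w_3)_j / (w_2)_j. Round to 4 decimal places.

w1 = Pv₀ = (1·0 + 2·0 + 2·1; 5·0 + 7·0 + 1·1; 4·0 + 4·0 + 2·1) = (2, 1, 2)
w2 = Pw1 = (1·2 + 2·1 + 2·2; 5·2 + 7·1 + 1·2; 4·2 + 4·1 + 2·2) = (8, 19, 16)
w3 = Pw2 = (78, 189, 140)
Ratio at component: 189 / 19 = 9.9474

9.9474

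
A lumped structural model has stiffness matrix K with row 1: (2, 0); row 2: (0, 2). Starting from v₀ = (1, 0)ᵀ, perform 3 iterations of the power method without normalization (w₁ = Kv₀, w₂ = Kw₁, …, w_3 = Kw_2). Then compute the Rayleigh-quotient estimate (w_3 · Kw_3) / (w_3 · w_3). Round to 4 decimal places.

w1 = Kv₀ = (2, 0)
w2 = Kw1 = (4, 0)
w3 = Kw2 = (8, 0)
Kw3 = (16, 0)
w3·Kw3 = 8·16 + 0·0 = 128; w3·w3 = 8·8 + 0·0 = 64
λ ≈ 128/64 = 2.0000

2.0000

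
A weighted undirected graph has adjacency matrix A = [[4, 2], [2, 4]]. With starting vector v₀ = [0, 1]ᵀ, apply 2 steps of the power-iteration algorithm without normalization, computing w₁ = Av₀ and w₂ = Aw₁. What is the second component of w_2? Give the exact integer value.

20

w1 = Av₀ = (4·0 + 2·1; 2·0 + 4·1) = (2, 4)
w2 = Aw1 = (4·2 + 2·4; 2·2 + 4·4) = (16, 20)
The requested component of w2 is 20.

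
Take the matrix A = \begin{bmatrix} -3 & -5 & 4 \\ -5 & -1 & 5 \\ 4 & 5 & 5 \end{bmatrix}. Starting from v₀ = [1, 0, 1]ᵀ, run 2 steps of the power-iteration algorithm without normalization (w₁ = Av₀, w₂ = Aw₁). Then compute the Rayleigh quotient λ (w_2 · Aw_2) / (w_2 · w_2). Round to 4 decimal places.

λ ≈ 5.2012

w1 = Av₀ = ((-3)·1 + (-5)·0 + 4·1; (-5)·1 + (-1)·0 + 5·1; 4·1 + 5·0 + 5·1) = (1, 0, 9)
w2 = Aw1 = ((-3)·1 + (-5)·0 + 4·9; (-5)·1 + (-1)·0 + 5·9; 4·1 + 5·0 + 5·9) = (33, 40, 49)
Aw2 = (-103, 40, 577)
w2·Aw2 = 33·(-103) + 40·40 + 49·577 = 26474; w2·w2 = 33·33 + 40·40 + 49·49 = 5090
λ ≈ 26474/5090 = 5.2012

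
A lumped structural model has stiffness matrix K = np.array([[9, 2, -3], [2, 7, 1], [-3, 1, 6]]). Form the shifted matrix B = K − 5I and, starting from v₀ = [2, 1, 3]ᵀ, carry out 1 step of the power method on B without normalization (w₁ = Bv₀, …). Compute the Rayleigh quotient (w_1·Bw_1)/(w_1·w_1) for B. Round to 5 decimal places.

μ ≈ 2.11628

B = K − 5I has rows (4, 2, -3); (2, 2, 1); (-3, 1, 1)
w1 = Bv₀ = (1, 9, -2)
Bw1 = (28, 18, 4)
w1·Bw1 = 182; w1·w1 = 86; μ ≈ 182/86 = 2.11628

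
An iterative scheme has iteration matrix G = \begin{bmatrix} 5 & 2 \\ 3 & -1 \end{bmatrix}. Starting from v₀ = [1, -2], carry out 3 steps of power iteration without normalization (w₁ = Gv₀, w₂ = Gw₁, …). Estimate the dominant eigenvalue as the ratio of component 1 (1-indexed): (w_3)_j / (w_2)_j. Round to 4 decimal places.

w1 = Gv₀ = (5·1 + 2·(-2); 3·1 + (-1)·(-2)) = (1, 5)
w2 = Gw1 = (5·1 + 2·5; 3·1 + (-1)·5) = (15, -2)
w3 = Gw2 = (71, 47)
Ratio at component: 71 / 15 = 4.7333

4.7333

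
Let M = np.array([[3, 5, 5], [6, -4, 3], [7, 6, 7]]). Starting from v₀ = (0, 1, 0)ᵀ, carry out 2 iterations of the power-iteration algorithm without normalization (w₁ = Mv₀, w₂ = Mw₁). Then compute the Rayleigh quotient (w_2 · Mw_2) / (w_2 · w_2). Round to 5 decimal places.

w1 = Mv₀ = (3·0 + 5·1 + 5·0; 6·0 + (-4)·1 + 3·0; 7·0 + 6·1 + 7·0) = (5, -4, 6)
w2 = Mw1 = (3·5 + 5·(-4) + 5·6; 6·5 + (-4)·(-4) + 3·6; 7·5 + 6·(-4) + 7·6) = (25, 64, 53)
Mw2 = (660, 53, 930)
w2·Mw2 = 25·660 + 64·53 + 53·930 = 69182; w2·w2 = 25·25 + 64·64 + 53·53 = 7530
λ ≈ 69182/7530 = 9.18752

9.18752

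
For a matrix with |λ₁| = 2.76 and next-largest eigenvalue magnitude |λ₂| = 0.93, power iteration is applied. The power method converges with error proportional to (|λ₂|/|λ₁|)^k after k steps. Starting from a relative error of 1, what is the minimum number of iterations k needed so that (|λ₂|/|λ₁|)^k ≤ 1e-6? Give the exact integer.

|λ₂/λ₁| = 0.93/2.76 = 0.33696
Need k ≥ ln(1e-6) / ln(0.33696) = -13.8155 / -1.0878 ≈ 12.700
Smallest integer k satisfying the bound: 13

13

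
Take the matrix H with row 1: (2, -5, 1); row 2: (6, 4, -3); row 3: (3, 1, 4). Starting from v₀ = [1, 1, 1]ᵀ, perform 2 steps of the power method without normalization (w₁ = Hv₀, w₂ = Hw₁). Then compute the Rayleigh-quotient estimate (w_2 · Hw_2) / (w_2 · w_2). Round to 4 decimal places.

1.5222

w1 = Hv₀ = (-2, 7, 8)
w2 = Hw1 = (-31, -8, 33)
Hw2 = (11, -317, 31)
w2·Hw2 = (-31)·11 + (-8)·(-317) + 33·31 = 3218; w2·w2 = (-31)·(-31) + (-8)·(-8) + 33·33 = 2114
λ ≈ 3218/2114 = 1.5222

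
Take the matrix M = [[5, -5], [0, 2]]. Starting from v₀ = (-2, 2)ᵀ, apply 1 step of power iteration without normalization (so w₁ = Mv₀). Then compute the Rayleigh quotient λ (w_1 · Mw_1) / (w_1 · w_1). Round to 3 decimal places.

w1 = Mv₀ = (5·(-2) + (-5)·2; 0·(-2) + 2·2) = (-20, 4)
Mw1 = (-120, 8)
w1·Mw1 = (-20)·(-120) + 4·8 = 2432; w1·w1 = (-20)·(-20) + 4·4 = 416
λ ≈ 2432/416 = 5.846

λ ≈ 5.846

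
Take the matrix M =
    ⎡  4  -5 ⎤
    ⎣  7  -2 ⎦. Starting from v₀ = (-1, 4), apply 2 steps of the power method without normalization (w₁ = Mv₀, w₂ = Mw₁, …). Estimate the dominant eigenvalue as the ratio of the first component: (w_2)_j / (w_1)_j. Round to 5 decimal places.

w1 = Mv₀ = (-24, -15)
w2 = Mw1 = (-21, -138)
Ratio at component: -21 / -24 = 0.87500

0.87500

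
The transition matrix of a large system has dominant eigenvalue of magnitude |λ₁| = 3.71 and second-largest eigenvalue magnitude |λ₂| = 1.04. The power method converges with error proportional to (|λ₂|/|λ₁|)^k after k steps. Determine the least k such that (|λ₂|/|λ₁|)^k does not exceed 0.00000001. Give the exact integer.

15

|λ₂/λ₁| = 1.04/3.71 = 0.28032
Need k ≥ ln(0.00000001) / ln(0.28032) = -18.4207 / -1.2718 ≈ 14.484
Smallest integer k satisfying the bound: 15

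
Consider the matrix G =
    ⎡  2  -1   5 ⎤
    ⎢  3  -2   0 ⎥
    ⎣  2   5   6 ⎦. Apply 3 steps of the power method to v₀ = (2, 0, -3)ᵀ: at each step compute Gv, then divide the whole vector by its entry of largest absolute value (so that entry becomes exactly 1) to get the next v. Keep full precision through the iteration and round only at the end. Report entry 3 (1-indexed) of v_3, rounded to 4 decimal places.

1.0000

Gv0 = (-11.00000, 6.00000, -14.00000); divide by -14.00000 → v1 = (0.78571, -0.42857, 1.00000)
Gv1 = (7.00000, 3.21429, 5.42857); divide by 7.00000 → v2 = (1.00000, 0.45918, 0.77551)
Gv2 = (5.41837, 2.08163, 8.94898); divide by 8.94898 → v3 = (0.60547, 0.23261, 1.00000)
Requested entry of v3: -877/-877 = 1.0000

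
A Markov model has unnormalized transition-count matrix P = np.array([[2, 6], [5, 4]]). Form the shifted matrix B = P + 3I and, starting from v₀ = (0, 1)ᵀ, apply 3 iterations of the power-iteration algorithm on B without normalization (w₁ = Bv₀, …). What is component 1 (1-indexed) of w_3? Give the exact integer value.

834

B = P + 3I has rows (5, 6); (5, 7)
w1 = Bv₀ = (6, 7)
w2 = Bw1 = (72, 79)
w3 = Bw2 = (834, 913)
Requested component of w3: 834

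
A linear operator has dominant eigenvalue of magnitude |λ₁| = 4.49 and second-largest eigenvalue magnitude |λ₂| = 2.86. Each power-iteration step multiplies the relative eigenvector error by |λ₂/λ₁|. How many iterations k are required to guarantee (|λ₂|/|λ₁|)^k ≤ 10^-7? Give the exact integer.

36

|λ₂/λ₁| = 2.86/4.49 = 0.63697
Need k ≥ ln(10^-7) / ln(0.63697) = -16.1181 / -0.4510 ≈ 35.736
Smallest integer k satisfying the bound: 36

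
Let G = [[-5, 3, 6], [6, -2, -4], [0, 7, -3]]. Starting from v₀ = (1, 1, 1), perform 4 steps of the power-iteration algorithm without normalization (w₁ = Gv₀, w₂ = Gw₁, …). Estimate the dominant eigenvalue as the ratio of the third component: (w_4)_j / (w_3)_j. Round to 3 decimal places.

1.261

w1 = Gv₀ = ((-5)·1 + 3·1 + 6·1; 6·1 + (-2)·1 + (-4)·1; 0·1 + 7·1 + (-3)·1) = (4, 0, 4)
w2 = Gw1 = ((-5)·4 + 3·0 + 6·4; 6·4 + (-2)·0 + (-4)·4; 0·4 + 7·0 + (-3)·4) = (4, 8, -12)
w3 = Gw2 = (-68, 56, 92)
w4 = Gw3 = (1060, -888, 116)
Ratio at component: 116 / 92 = 1.261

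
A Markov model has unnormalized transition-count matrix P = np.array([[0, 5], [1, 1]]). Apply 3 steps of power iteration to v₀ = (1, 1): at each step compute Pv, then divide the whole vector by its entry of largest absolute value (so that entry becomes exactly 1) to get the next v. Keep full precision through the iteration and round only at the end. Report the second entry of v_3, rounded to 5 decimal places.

Pv0 = (5.000000, 2.000000); divide by 5.000000 → v1 = (1.000000, 0.400000)
Pv1 = (2.000000, 1.400000); divide by 2.000000 → v2 = (1.000000, 0.700000)
Pv2 = (3.500000, 1.700000); divide by 3.500000 → v3 = (1.000000, 0.485714)
Requested entry of v3: 17/35 = 0.48571

0.48571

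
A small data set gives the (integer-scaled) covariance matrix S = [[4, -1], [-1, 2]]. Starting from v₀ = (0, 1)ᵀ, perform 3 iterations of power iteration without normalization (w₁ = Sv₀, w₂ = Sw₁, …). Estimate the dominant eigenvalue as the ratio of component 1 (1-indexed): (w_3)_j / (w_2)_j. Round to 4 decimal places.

w1 = Sv₀ = (4·0 + (-1)·1; (-1)·0 + 2·1) = (-1, 2)
w2 = Sw1 = (4·(-1) + (-1)·2; (-1)·(-1) + 2·2) = (-6, 5)
w3 = Sw2 = (-29, 16)
Ratio at component: -29 / -6 = 4.8333

λ ≈ 4.8333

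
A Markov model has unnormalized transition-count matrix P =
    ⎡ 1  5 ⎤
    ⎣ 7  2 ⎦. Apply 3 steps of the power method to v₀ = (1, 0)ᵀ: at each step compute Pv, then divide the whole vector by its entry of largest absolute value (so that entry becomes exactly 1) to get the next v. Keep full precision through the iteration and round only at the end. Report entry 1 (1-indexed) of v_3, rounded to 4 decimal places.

Pv0 = (1.00000, 7.00000); divide by 7.00000 → v1 = (0.14286, 1.00000)
Pv1 = (5.14286, 3.00000); divide by 5.14286 → v2 = (1.00000, 0.58333)
Pv2 = (3.91667, 8.16667); divide by 8.16667 → v3 = (0.47959, 1.00000)
Requested entry of v3: 141/294 = 0.4796

0.4796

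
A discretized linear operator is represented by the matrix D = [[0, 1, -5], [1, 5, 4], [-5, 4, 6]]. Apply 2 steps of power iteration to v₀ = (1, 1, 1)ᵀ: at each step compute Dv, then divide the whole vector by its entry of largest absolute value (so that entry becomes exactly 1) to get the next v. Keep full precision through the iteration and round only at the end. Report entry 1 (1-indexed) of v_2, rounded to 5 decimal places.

-0.16667

Dv0 = (-4.000000, 10.000000, 5.000000); divide by 10.000000 → v1 = (-0.400000, 1.000000, 0.500000)
Dv1 = (-1.500000, 6.600000, 9.000000); divide by 9.000000 → v2 = (-0.166667, 0.733333, 1.000000)
Requested entry of v2: -15/90 = -0.16667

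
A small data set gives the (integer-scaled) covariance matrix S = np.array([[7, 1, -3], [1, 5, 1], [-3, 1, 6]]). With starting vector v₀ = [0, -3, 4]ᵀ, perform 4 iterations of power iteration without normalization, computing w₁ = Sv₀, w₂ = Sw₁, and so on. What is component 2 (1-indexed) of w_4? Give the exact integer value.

-1654

w1 = Sv₀ = (-15, -11, 21)
w2 = Sw1 = (-179, -49, 160)
w3 = Sw2 = (-1782, -264, 1448)
w4 = Sw3 = (-17082, -1654, 13770)
The requested component of w4 is -1654.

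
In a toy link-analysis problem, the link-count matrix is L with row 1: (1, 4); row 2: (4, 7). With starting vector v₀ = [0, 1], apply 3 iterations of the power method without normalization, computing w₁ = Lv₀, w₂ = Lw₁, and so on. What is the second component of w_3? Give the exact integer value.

w1 = Lv₀ = (1·0 + 4·1; 4·0 + 7·1) = (4, 7)
w2 = Lw1 = (1·4 + 4·7; 4·4 + 7·7) = (32, 65)
w3 = Lw2 = (292, 583)
The requested component of w3 is 583.

583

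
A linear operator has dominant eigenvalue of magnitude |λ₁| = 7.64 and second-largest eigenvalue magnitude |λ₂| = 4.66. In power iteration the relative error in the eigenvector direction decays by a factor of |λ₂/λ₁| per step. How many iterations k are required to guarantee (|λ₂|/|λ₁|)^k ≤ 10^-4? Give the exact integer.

19

|λ₂/λ₁| = 4.66/7.64 = 0.60995
Need k ≥ ln(10^-4) / ln(0.60995) = -9.2103 / -0.4944 ≈ 18.630
Smallest integer k satisfying the bound: 19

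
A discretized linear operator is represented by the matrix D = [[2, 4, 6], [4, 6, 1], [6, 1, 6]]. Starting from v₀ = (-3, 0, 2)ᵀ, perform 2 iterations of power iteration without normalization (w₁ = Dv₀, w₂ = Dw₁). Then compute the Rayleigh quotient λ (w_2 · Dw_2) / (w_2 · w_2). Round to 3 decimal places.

w1 = Dv₀ = (2·(-3) + 4·0 + 6·2; 4·(-3) + 6·0 + 1·2; 6·(-3) + 1·0 + 6·2) = (6, -10, -6)
w2 = Dw1 = (2·6 + 4·(-10) + 6·(-6); 4·6 + 6·(-10) + 1·(-6); 6·6 + 1·(-10) + 6·(-6)) = (-64, -42, -10)
Dw2 = (-356, -518, -486)
w2·Dw2 = (-64)·(-356) + (-42)·(-518) + (-10)·(-486) = 49400; w2·w2 = (-64)·(-64) + (-42)·(-42) + (-10)·(-10) = 5960
λ ≈ 49400/5960 = 8.289

λ ≈ 8.289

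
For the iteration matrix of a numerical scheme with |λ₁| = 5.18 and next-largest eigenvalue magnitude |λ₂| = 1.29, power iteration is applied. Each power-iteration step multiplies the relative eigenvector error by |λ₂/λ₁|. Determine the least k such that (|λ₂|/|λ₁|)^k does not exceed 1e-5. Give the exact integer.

|λ₂/λ₁| = 1.29/5.18 = 0.24903
Need k ≥ ln(1e-5) / ln(0.24903) = -11.5129 / -1.3902 ≈ 8.282
Smallest integer k satisfying the bound: 9

9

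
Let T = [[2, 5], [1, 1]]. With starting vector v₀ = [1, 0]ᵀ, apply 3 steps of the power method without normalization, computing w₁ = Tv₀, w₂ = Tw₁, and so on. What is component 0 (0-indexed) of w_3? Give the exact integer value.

w1 = Tv₀ = (2·1 + 5·0; 1·1 + 1·0) = (2, 1)
w2 = Tw1 = (2·2 + 5·1; 1·2 + 1·1) = (9, 3)
w3 = Tw2 = (33, 12)
The requested component of w3 is 33.

33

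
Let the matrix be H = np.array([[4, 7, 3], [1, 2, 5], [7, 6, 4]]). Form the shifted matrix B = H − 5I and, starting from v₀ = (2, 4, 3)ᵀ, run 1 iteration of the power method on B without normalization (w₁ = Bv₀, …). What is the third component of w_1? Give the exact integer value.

B = H − 5I has rows (-1, 7, 3); (1, -3, 5); (7, 6, -1)
w1 = Bv₀ = (35, 5, 35)
Requested component of w1: 35

35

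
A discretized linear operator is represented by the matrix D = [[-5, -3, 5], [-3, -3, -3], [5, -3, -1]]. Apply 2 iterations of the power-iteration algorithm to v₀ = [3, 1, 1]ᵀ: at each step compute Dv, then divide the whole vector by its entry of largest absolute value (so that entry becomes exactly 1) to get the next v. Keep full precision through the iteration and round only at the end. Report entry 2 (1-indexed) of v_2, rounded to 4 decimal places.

0.3091

Dv0 = (-13.00000, -15.00000, 11.00000); divide by -15.00000 → v1 = (0.86667, 1.00000, -0.73333)
Dv1 = (-11.00000, -3.40000, 2.06667); divide by -11.00000 → v2 = (1.00000, 0.30909, -0.18788)
Requested entry of v2: 51/165 = 0.3091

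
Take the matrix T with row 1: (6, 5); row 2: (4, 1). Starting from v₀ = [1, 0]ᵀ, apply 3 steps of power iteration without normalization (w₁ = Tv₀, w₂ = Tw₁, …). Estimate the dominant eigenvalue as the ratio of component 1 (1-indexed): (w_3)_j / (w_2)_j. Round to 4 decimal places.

w1 = Tv₀ = (6, 4)
w2 = Tw1 = (56, 28)
w3 = Tw2 = (476, 252)
Ratio at component: 476 / 56 = 8.5000

λ ≈ 8.5000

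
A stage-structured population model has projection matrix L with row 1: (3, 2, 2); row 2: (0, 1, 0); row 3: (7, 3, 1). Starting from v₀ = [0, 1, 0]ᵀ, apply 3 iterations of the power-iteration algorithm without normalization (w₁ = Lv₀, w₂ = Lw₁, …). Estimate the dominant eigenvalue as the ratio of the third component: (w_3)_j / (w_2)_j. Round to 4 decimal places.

w1 = Lv₀ = (3·0 + 2·1 + 2·0; 0·0 + 1·1 + 0·0; 7·0 + 3·1 + 1·0) = (2, 1, 3)
w2 = Lw1 = (3·2 + 2·1 + 2·3; 0·2 + 1·1 + 0·3; 7·2 + 3·1 + 1·3) = (14, 1, 20)
w3 = Lw2 = (84, 1, 121)
Ratio at component: 121 / 20 = 6.0500

λ ≈ 6.0500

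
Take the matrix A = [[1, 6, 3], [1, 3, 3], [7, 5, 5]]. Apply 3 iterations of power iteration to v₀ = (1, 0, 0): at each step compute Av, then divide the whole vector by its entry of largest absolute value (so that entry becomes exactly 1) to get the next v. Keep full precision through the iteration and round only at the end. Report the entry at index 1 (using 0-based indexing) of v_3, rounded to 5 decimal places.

Av0 = (1.000000, 1.000000, 7.000000); divide by 7.000000 → v1 = (0.142857, 0.142857, 1.000000)
Av1 = (4.000000, 3.571429, 6.714286); divide by 6.714286 → v2 = (0.595745, 0.531915, 1.000000)
Av2 = (6.787234, 5.191489, 11.829787); divide by 11.829787 → v3 = (0.573741, 0.438849, 1.000000)
Requested entry of v3: 244/556 = 0.43885

0.43885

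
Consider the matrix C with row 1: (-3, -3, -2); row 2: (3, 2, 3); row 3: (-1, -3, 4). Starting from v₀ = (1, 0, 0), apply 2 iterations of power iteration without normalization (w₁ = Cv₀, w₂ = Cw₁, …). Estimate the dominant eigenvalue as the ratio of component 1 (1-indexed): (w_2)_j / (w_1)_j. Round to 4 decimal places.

λ ≈ -0.6667

w1 = Cv₀ = (-3, 3, -1)
w2 = Cw1 = (2, -6, -10)
Ratio at component: 2 / -3 = -0.6667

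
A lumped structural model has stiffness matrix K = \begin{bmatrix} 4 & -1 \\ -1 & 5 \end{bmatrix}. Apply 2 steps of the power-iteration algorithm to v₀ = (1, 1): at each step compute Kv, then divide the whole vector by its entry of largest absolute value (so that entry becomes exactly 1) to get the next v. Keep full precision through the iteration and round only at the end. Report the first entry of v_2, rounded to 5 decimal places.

Kv0 = (3.000000, 4.000000); divide by 4.000000 → v1 = (0.750000, 1.000000)
Kv1 = (2.000000, 4.250000); divide by 4.250000 → v2 = (0.470588, 1.000000)
Requested entry of v2: 8/17 = 0.47059

0.47059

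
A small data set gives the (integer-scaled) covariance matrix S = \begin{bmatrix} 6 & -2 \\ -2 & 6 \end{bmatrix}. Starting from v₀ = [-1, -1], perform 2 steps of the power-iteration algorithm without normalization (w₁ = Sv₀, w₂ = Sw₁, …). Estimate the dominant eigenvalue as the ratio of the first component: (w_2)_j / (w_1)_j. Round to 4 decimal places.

w1 = Sv₀ = (-4, -4)
w2 = Sw1 = (-16, -16)
Ratio at component: -16 / -4 = 4.0000

λ ≈ 4.0000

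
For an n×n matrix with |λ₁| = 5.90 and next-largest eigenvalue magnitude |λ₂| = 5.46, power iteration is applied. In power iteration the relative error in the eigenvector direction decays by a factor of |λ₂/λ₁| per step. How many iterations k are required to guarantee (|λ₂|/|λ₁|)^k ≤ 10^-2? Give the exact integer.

|λ₂/λ₁| = 5.46/5.90 = 0.92542
Need k ≥ ln(10^-2) / ln(0.92542) = -4.6052 / -0.0775 ≈ 59.419
Smallest integer k satisfying the bound: 60

60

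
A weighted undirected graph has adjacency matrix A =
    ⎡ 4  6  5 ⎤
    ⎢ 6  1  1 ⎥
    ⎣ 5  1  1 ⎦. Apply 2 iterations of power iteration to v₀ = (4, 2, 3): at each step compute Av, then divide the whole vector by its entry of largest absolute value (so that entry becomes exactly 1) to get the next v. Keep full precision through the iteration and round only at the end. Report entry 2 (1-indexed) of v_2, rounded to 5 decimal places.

Av0 = (43.000000, 29.000000, 25.000000); divide by 43.000000 → v1 = (1.000000, 0.674419, 0.581395)
Av1 = (10.953488, 7.255814, 6.255814); divide by 10.953488 → v2 = (1.000000, 0.662420, 0.571125)
Requested entry of v2: 312/471 = 0.66242

0.66242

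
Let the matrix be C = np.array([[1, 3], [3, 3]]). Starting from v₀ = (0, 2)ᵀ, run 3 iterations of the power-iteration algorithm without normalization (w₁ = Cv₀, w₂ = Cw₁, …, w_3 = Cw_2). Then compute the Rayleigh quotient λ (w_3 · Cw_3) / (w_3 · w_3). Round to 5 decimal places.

w1 = Cv₀ = (6, 6)
w2 = Cw1 = (24, 36)
w3 = Cw2 = (132, 180)
Cw3 = (672, 936)
w3·Cw3 = 132·672 + 180·936 = 257184; w3·w3 = 132·132 + 180·180 = 49824
λ ≈ 257184/49824 = 5.16185

5.16185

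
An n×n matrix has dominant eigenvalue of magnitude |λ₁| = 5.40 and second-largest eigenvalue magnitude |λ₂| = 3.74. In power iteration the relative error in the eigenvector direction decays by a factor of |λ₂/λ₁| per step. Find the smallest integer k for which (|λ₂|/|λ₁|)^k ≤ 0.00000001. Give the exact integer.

51

|λ₂/λ₁| = 3.74/5.40 = 0.69259
Need k ≥ ln(0.00000001) / ln(0.69259) = -18.4207 / -0.3673 ≈ 50.150
Smallest integer k satisfying the bound: 51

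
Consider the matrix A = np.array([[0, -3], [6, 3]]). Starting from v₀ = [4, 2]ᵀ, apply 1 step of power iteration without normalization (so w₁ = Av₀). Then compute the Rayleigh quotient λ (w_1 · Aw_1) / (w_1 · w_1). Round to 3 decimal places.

w1 = Av₀ = (0·4 + (-3)·2; 6·4 + 3·2) = (-6, 30)
Aw1 = (-90, 54)
w1·Aw1 = (-6)·(-90) + 30·54 = 2160; w1·w1 = (-6)·(-6) + 30·30 = 936
λ ≈ 2160/936 = 2.308

λ ≈ 2.308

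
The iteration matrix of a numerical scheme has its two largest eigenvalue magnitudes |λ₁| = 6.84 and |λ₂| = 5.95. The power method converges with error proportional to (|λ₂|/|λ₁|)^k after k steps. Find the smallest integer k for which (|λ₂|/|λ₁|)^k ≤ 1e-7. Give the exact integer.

116

|λ₂/λ₁| = 5.95/6.84 = 0.86988
Need k ≥ ln(1e-7) / ln(0.86988) = -16.1181 / -0.1394 ≈ 115.628
Smallest integer k satisfying the bound: 116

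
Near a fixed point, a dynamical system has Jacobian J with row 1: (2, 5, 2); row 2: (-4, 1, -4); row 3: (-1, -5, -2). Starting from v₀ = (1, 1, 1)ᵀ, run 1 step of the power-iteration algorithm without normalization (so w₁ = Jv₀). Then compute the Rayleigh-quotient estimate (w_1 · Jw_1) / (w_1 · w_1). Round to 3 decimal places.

w1 = Jv₀ = (2·1 + 5·1 + 2·1; (-4)·1 + 1·1 + (-4)·1; (-1)·1 + (-5)·1 + (-2)·1) = (9, -7, -8)
Jw1 = (-33, -11, 42)
w1·Jw1 = 9·(-33) + (-7)·(-11) + (-8)·42 = -556; w1·w1 = 9·9 + (-7)·(-7) + (-8)·(-8) = 194
λ ≈ -556/194 = -2.866

λ ≈ -2.866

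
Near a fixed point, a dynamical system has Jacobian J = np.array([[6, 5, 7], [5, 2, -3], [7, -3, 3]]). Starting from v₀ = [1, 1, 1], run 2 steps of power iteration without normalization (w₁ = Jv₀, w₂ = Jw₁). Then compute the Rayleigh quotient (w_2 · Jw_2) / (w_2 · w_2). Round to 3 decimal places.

λ ≈ 11.949

w1 = Jv₀ = (6·1 + 5·1 + 7·1; 5·1 + 2·1 + (-3)·1; 7·1 + (-3)·1 + 3·1) = (18, 4, 7)
w2 = Jw1 = (6·18 + 5·4 + 7·7; 5·18 + 2·4 + (-3)·7; 7·18 + (-3)·4 + 3·7) = (177, 77, 135)
Jw2 = (2392, 634, 1413)
w2·Jw2 = 177·2392 + 77·634 + 135·1413 = 662957; w2·w2 = 177·177 + 77·77 + 135·135 = 55483
λ ≈ 662957/55483 = 11.949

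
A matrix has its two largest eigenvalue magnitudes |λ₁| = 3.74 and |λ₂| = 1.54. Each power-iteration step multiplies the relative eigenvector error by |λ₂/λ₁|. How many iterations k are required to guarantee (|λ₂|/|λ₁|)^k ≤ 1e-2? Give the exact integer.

|λ₂/λ₁| = 1.54/3.74 = 0.41176
Need k ≥ ln(1e-2) / ln(0.41176) = -4.6052 / -0.8873 ≈ 5.190
Smallest integer k satisfying the bound: 6

6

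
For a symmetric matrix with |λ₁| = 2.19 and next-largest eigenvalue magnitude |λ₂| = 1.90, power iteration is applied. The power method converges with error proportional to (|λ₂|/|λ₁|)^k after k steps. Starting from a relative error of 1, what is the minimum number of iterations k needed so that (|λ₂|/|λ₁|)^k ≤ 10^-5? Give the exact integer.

|λ₂/λ₁| = 1.90/2.19 = 0.86758
Need k ≥ ln(10^-5) / ln(0.86758) = -11.5129 / -0.1420 ≈ 81.050
Smallest integer k satisfying the bound: 82

82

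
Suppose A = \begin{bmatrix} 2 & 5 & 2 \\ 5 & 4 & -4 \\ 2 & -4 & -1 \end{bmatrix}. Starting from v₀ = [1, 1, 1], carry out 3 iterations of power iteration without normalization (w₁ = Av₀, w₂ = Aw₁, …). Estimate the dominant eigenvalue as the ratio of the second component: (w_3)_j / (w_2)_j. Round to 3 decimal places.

6.351

w1 = Av₀ = (9, 5, -3)
w2 = Aw1 = (37, 77, 1)
w3 = Aw2 = (461, 489, -235)
Ratio at component: 489 / 77 = 6.351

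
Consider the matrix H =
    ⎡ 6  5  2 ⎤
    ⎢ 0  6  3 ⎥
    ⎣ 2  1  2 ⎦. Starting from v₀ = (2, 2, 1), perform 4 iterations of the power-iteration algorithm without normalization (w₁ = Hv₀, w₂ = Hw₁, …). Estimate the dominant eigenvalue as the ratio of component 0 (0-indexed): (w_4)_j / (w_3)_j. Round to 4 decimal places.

8.8480

w1 = Hv₀ = (6·2 + 5·2 + 2·1; 0·2 + 6·2 + 3·1; 2·2 + 1·2 + 2·1) = (24, 15, 8)
w2 = Hw1 = (6·24 + 5·15 + 2·8; 0·24 + 6·15 + 3·8; 2·24 + 1·15 + 2·8) = (235, 114, 79)
w3 = Hw2 = (2138, 921, 742)
w4 = Hw3 = (18917, 7752, 6681)
Ratio at component: 18917 / 2138 = 8.8480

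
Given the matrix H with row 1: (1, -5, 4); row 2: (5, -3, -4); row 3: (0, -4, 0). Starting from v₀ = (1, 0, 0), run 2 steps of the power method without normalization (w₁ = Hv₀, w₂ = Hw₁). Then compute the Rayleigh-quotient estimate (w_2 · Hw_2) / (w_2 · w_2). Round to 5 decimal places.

0.55390

w1 = Hv₀ = (1·1 + (-5)·0 + 4·0; 5·1 + (-3)·0 + (-4)·0; 0·1 + (-4)·0 + 0·0) = (1, 5, 0)
w2 = Hw1 = (1·1 + (-5)·5 + 4·0; 5·1 + (-3)·5 + (-4)·0; 0·1 + (-4)·5 + 0·0) = (-24, -10, -20)
Hw2 = (-54, -10, 40)
w2·Hw2 = (-24)·(-54) + (-10)·(-10) + (-20)·40 = 596; w2·w2 = (-24)·(-24) + (-10)·(-10) + (-20)·(-20) = 1076
λ ≈ 596/1076 = 0.55390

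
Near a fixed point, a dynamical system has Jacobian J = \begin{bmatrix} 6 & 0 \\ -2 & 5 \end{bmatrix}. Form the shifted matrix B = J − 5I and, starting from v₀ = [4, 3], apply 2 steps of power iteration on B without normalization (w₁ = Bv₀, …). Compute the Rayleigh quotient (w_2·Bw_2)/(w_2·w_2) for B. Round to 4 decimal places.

B = J − 5I has rows (1, 0); (-2, 0)
w1 = Bv₀ = (4, -8)
w2 = Bw1 = (4, -8)
Bw2 = (4, -8)
w2·Bw2 = 80; w2·w2 = 80; μ ≈ 80/80 = 1.0000

μ ≈ 1.0000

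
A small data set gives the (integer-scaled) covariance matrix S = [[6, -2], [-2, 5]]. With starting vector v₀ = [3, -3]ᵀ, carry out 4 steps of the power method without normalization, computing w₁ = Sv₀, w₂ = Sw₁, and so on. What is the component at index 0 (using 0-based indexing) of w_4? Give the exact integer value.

10806

w1 = Sv₀ = (6·3 + (-2)·(-3); (-2)·3 + 5·(-3)) = (24, -21)
w2 = Sw1 = (6·24 + (-2)·(-21); (-2)·24 + 5·(-21)) = (186, -153)
w3 = Sw2 = (1422, -1137)
w4 = Sw3 = (10806, -8529)
The requested component of w4 is 10806.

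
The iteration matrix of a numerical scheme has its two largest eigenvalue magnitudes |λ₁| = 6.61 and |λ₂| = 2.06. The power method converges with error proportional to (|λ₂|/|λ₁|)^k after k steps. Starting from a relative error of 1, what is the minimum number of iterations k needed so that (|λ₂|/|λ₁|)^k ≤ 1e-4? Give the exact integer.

8

|λ₂/λ₁| = 2.06/6.61 = 0.31165
Need k ≥ ln(1e-4) / ln(0.31165) = -9.2103 / -1.1659 ≈ 7.900
Smallest integer k satisfying the bound: 8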